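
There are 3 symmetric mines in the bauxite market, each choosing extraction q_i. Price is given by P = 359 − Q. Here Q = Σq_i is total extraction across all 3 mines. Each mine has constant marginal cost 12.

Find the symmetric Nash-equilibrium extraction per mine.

A representative mine's profit is π_i = q_i(359 − Q) − 12q_i, with Q = q_i + Σ_{j≠i} q_j.
First-order condition: 347 − 2q_i − Σ_{j≠i} q_j = 0.
In a symmetric equilibrium every mine chooses the same q, so Σ_{j≠i} q_j = 2q. The condition becomes 347 − 4q = 0, giving q = 347/4 = 86.75.

86.75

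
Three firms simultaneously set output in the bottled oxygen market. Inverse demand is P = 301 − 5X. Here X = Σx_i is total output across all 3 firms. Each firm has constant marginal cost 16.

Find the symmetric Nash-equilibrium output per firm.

A representative firm's profit is π_i = x_i(301 − 5X) − 16x_i, with X = x_i + Σ_{j≠i} x_j.
First-order condition: 285 − 10x_i − 5Σ_{j≠i} x_j = 0.
In a symmetric equilibrium every firm chooses the same x, so Σ_{j≠i} x_j = 2x. The condition becomes 285 − 20x = 0, giving x = 285/20 = 14.25.

14.25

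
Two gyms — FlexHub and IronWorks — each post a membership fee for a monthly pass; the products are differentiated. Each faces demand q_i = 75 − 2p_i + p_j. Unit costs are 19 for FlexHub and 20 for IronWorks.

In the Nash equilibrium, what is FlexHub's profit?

706.88

FlexHub's profit: π = (p_{FlexHub} − 19)(75 − 2p_{FlexHub} + p_{IronWorks}).
∂π/∂p_{FlexHub} = 113 − 4p_{FlexHub} + p_{IronWorks} = 0 ⇒ p_{FlexHub} = 28.25 + 0.25p_{IronWorks}.
Similarly p_{IronWorks} = 28.75 + 0.25p_{FlexHub}.
Solving the two reaction functions simultaneously: (1 − (0.25)(0.25))p_{FlexHub} = 28.25 + 0.25·28.75, so 0.9375p_{FlexHub} = 35.4375 and p_{FlexHub} = 37.8.
Then p_{IronWorks} = 28.75 + 0.25·37.8 = 38.2.
q_{FlexHub} = 75 − 2·37.8 + 38.2 = 37.6.
Profit = (37.8 − 19)·37.6 = 706.88.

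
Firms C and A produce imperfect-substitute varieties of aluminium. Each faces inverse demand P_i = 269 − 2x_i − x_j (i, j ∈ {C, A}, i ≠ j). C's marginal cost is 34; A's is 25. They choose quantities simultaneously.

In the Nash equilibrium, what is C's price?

Firm C's profit: π = x_C(269 − 2x_C − x_A) − 34x_C.
∂π/∂x_C = 235 − 4x_C − x_A = 0 ⇒ x_C = 58.75 − 0.25x_A.
Similarly x_A = 61 − 0.25x_C.
Solving the two reaction functions simultaneously: (1 − (−0.25)(−0.25))x_C = 58.75 − 0.25·61, so 0.9375x_C = 43.5 and x_C = 46.4.
Then x_A = 61 − 0.25·46.4 = 49.4.
P_C = 269 − 2·46.4 − 49.4 = 126.8.

126.8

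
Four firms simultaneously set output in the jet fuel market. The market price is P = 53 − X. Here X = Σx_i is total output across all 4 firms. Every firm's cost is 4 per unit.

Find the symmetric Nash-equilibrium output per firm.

9.8

A representative firm's profit is π_i = x_i(53 − X) − 4x_i, with X = x_i + Σ_{j≠i} x_j.
First-order condition: 49 − 2x_i − Σ_{j≠i} x_j = 0.
With identical firms, set every x_j = x: then 49 − 2x − 3x = 0, i.e. x = 49/5 = 9.8.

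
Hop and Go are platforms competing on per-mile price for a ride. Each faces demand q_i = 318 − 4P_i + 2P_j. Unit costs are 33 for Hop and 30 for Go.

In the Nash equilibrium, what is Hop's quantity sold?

Hop's profit: π = (P_{Hop} − 33)(318 − 4P_{Hop} + 2P_{Go}).
∂π/∂P_{Hop} = 450 − 8P_{Hop} + 2P_{Go} = 0 ⇒ P_{Hop} = 56.25 + 0.25P_{Go}.
Similarly P_{Go} = 54.75 + 0.25P_{Hop}.
Solving the two reaction functions simultaneously: (1 − (0.25)(0.25))P_{Hop} = 56.25 + 0.25·54.75, so 0.9375P_{Hop} = 69.9375 and P_{Hop} = 74.6.
Then P_{Go} = 54.75 + 0.25·74.6 = 73.4.
q_{Hop} = 318 − 4·74.6 + 2·73.4 = 166.4.

166.4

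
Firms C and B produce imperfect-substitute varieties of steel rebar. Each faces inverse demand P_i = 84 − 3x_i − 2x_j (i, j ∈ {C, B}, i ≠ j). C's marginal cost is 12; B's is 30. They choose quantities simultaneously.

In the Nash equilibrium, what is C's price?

42.375

Firm C's profit: π = x_C(84 − 3x_C − 2x_B) − 12x_C.
∂π/∂x_C = 72 − 6x_C − 2x_B = 0 ⇒ x_C = 12 − (1/3)x_B.
Similarly x_B = 9 − (1/3)x_C.
Solving the two reaction functions simultaneously: (1 − (−1/3)(−1/3))x_C = 12 − (1/3)·9, so (8/9)x_C = 9 and x_C = 10.125.
Then x_B = 9 − (1/3)·10.125 = 5.625.
P_C = 84 − 3·10.125 − 2·5.625 = 42.375.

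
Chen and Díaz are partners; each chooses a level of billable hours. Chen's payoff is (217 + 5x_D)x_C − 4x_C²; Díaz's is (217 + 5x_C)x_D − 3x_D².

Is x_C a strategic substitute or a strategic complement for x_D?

Expanding Chen's payoff: 217x_C + 5x_Dx_C − 4x_C².
∂π/∂x_C = 217 + 5x_D − 8x_C = 0, so x_C = 27.125 + 0.625x_D.
The best-response slope dx_C/dx_D = 0.625 > 0: the reaction function is upward-sloping, so the choices are strategic complements.

strategic complements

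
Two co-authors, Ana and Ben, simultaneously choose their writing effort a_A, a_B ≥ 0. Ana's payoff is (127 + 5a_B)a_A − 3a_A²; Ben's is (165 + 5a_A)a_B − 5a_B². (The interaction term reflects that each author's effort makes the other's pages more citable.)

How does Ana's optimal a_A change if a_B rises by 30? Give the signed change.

Expanding Ana's payoff: 127a_A + 5a_Ba_A − 3a_A².
∂π/∂a_A = 127 + 5a_B − 6a_A = 0, so a_A = 127/6 + (5/6)a_B.
The reaction-function slope is 5/6, so a 30-unit rise in a_B moves a_A by 5/6 × 30 = 25. Ana's best response rises — the actions are strategic complements.

25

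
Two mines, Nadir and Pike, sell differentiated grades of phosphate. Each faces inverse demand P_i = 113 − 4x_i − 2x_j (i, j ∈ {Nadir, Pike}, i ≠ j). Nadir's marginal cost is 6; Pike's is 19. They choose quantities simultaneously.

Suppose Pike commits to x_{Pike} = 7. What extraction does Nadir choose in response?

11.625

Mine Nadir's profit: π = x_{Nadir}(113 − 4x_{Nadir} − 2x_{Pike}) − 6x_{Nadir}.
∂π/∂x_{Nadir} = 107 − 8x_{Nadir} − 2x_{Pike} = 0 ⇒ x_{Nadir} = 13.375 − 0.25x_{Pike}.
At x_{Pike} = 7: x_{Nadir} = 13.375 − 0.25·7 = 11.625.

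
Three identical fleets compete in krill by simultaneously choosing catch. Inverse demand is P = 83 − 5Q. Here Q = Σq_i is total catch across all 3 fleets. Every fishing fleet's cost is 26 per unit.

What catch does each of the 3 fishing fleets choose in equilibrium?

2.85

A representative fishing fleet's profit is π_i = q_i(83 − 5Q) − 26q_i, with Q = q_i + Σ_{j≠i} q_j.
First-order condition: 57 − 10q_i − 5Σ_{j≠i} q_j = 0.
With identical fishing fleets, set every q_j = q: then 57 − 10q − 10q = 0, i.e. q = 57/20 = 2.85.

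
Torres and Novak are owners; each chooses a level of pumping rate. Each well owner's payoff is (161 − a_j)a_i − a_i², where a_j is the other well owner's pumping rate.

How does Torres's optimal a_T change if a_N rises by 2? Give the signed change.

Torres's payoff is (161 − a_N)a_T − a_T².
∂π/∂a_T = 161 − a_N − 2a_T = 0, so a_T = 80.5 − 0.5a_N.
The reaction-function slope is −0.5, so a 2-unit rise in a_N moves a_T by −0.5 × 2 = −1. Torres's best response falls — the actions are strategic substitutes.

-1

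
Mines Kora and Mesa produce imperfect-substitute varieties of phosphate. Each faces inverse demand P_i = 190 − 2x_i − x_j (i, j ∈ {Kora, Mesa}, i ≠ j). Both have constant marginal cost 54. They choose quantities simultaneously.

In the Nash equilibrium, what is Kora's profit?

1479.68

Mine Kora's profit: π = x_{Kora}(190 − 2x_{Kora} − x_{Mesa}) − 54x_{Kora}.
∂π/∂x_{Kora} = 136 − 4x_{Kora} − x_{Mesa} = 0 ⇒ x_{Kora} = 34 − 0.25x_{Mesa}.
By symmetry x_{Mesa} = x_{Kora}; substituting into the reaction function, 1.25x_{Kora} = 34 and x_{Kora} = 27.2.
P_{Kora} = 190 − 2·27.2 − 27.2 = 108.4.
Profit = (108.4 − 54)·27.2 = 1479.68.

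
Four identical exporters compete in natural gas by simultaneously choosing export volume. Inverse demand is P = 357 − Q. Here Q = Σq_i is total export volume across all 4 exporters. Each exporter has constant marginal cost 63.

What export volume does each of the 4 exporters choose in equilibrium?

58.8

A representative exporter's profit is π_i = q_i(357 − Q) − 63q_i, with Q = q_i + Σ_{j≠i} q_j.
First-order condition: 294 − 2q_i − Σ_{j≠i} q_j = 0.
Imposing symmetry (q_j = q for all j) turns Σ_{j≠i} q_j into 3q, so 294 = 5q and q = 58.8.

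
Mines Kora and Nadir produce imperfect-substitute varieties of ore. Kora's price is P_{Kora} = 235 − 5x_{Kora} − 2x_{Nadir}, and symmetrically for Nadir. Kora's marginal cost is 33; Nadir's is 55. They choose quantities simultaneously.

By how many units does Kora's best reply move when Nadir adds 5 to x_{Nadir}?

Mine Kora's profit: π = x_{Kora}(235 − 5x_{Kora} − 2x_{Nadir}) − 33x_{Kora}.
∂π/∂x_{Kora} = 202 − 10x_{Kora} − 2x_{Nadir} = 0 ⇒ x_{Kora} = 20.2 − 0.2x_{Nadir}.
The reaction-function slope is −0.2, so a 5-unit rise in x_{Nadir} moves x_{Kora} by −0.2 × 5 = −1. Kora's best response falls — the actions are strategic substitutes.

-1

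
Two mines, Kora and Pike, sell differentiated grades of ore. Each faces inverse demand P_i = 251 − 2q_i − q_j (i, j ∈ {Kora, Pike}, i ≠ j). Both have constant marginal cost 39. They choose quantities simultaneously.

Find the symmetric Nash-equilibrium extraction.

Mine Kora's profit: π = q_{Kora}(251 − 2q_{Kora} − q_{Pike}) − 39q_{Kora}.
∂π/∂q_{Kora} = 212 − 4q_{Kora} − q_{Pike} = 0 ⇒ q_{Kora} = 53 − 0.25q_{Pike}.
Setting q_{Kora} = q_{Pike} in the reaction function: q_{Kora} = 53 − 0.25q_{Kora}, so q_{Kora} = 53 / 1.25 = 42.4.

42.4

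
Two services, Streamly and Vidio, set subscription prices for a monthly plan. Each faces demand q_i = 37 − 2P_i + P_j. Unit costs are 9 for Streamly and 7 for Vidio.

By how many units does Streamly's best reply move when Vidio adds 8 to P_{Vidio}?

2

Streamly's profit: π = (P_{Streamly} − 9)(37 − 2P_{Streamly} + P_{Vidio}).
∂π/∂P_{Streamly} = 55 − 4P_{Streamly} + P_{Vidio} = 0 ⇒ P_{Streamly} = 13.75 + 0.25P_{Vidio}.
The reaction-function slope is 0.25, so an 8-unit rise in P_{Vidio} moves P_{Streamly} by 0.25 × 8 = 2. Streamly's best response rises — the actions are strategic complements.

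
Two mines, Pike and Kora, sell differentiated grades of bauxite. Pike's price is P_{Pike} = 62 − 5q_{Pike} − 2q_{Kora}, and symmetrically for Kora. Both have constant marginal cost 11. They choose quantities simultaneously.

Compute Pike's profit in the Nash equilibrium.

90.3125

Mine Pike's profit: π = q_{Pike}(62 − 5q_{Pike} − 2q_{Kora}) − 11q_{Pike}.
∂π/∂q_{Pike} = 51 − 10q_{Pike} − 2q_{Kora} = 0 ⇒ q_{Pike} = 5.1 − 0.2q_{Kora}.
The game is symmetric, so in equilibrium q_{Kora} = q_{Pike}: the reaction function gives 1.2q_{Pike} = 5.1, hence q_{Pike} = 4.25.
P_{Pike} = 62 − 5·4.25 − 2·4.25 = 32.25.
Profit = (32.25 − 11)·4.25 = 90.3125.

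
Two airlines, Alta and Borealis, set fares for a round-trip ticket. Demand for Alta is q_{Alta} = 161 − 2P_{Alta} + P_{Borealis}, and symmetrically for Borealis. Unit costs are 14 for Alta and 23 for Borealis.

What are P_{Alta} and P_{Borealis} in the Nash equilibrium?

64.2, 67.8

Alta's profit: π = (P_{Alta} − 14)(161 − 2P_{Alta} + P_{Borealis}).
∂π/∂P_{Alta} = 189 − 4P_{Alta} + P_{Borealis} = 0 ⇒ P_{Alta} = 47.25 + 0.25P_{Borealis}.
Similarly P_{Borealis} = 51.75 + 0.25P_{Alta}.
Solving the two reaction functions simultaneously: (1 − (0.25)(0.25))P_{Alta} = 47.25 + 0.25·51.75, so 0.9375P_{Alta} = 60.1875 and P_{Alta} = 64.2.
Then P_{Borealis} = 51.75 + 0.25·64.2 = 67.8.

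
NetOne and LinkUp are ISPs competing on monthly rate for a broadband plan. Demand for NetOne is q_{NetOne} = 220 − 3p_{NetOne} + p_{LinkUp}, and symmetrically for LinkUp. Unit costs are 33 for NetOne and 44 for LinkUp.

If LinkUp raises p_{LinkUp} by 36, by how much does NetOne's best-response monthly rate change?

6

NetOne's profit: π = (p_{NetOne} − 33)(220 − 3p_{NetOne} + p_{LinkUp}).
∂π/∂p_{NetOne} = 319 − 6p_{NetOne} + p_{LinkUp} = 0 ⇒ p_{NetOne} = 319/6 + (1/6)p_{LinkUp}.
The reaction-function slope is 1/6, so a 36-unit rise in p_{LinkUp} moves p_{NetOne} by 1/6 × 36 = 6. NetOne's best response rises — the actions are strategic complements.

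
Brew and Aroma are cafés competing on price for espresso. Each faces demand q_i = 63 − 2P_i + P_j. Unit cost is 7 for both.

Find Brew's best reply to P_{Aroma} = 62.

Brew's profit: π = (P_{Brew} − 7)(63 − 2P_{Brew} + P_{Aroma}).
∂π/∂P_{Brew} = 77 − 4P_{Brew} + P_{Aroma} = 0 ⇒ P_{Brew} = 19.25 + 0.25P_{Aroma}.
At P_{Aroma} = 62: P_{Brew} = 19.25 + 0.25·62 = 34.75.

34.75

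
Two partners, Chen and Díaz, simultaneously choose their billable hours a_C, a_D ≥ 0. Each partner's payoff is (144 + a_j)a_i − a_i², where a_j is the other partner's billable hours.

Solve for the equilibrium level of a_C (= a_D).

144

Chen's payoff is (144 + a_D)a_C − a_C².
∂π/∂a_C = 144 + a_D − 2a_C = 0, so a_C = 72 + 0.5a_D.
By symmetry a_D = a_C; substituting into the reaction function, 0.5a_C = 72 and a_C = 144.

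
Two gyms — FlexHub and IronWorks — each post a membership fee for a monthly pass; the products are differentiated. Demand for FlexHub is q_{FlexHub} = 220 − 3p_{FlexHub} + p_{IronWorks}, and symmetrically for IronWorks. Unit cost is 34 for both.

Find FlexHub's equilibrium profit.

FlexHub's profit: π = (p_{FlexHub} − 34)(220 − 3p_{FlexHub} + p_{IronWorks}).
∂π/∂p_{FlexHub} = 322 − 6p_{FlexHub} + p_{IronWorks} = 0 ⇒ p_{FlexHub} = 161/3 + (1/6)p_{IronWorks}.
Setting p_{FlexHub} = p_{IronWorks} in the reaction function: p_{FlexHub} = 161/3 + (1/6)p_{FlexHub}, so p_{FlexHub} = (161/3) / (5/6) = 64.4.
q_{FlexHub} = 220 − 3·64.4 + 64.4 = 91.2.
Profit = (64.4 − 34)·91.2 = 2772.48.

2772.48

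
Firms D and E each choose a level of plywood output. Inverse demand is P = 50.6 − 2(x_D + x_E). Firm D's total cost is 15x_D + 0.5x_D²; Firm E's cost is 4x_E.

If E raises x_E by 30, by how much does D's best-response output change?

-12

Firm D's profit: π = x_D(50.6 − 2(x_D + x_E)) − 15x_D − 0.5x_D².
∂π/∂x_D = 35.6 − 5x_D − 2x_E = 0, so x_D = 7.12 − 0.4x_E.
The reaction-function slope is −0.4, so a 30-unit rise in x_E moves x_D by −0.4 × 30 = −12. D's best response falls — the actions are strategic substitutes.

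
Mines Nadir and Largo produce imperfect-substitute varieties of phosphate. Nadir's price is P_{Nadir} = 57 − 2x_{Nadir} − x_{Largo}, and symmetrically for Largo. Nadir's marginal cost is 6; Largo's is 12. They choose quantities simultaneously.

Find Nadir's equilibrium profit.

Mine Nadir's profit: π = x_{Nadir}(57 − 2x_{Nadir} − x_{Largo}) − 6x_{Nadir}.
∂π/∂x_{Nadir} = 51 − 4x_{Nadir} − x_{Largo} = 0 ⇒ x_{Nadir} = 12.75 − 0.25x_{Largo}.
Similarly x_{Largo} = 11.25 − 0.25x_{Nadir}.
Solving the two reaction functions simultaneously: (1 − (−0.25)(−0.25))x_{Nadir} = 12.75 − 0.25·11.25, so 0.9375x_{Nadir} = 9.9375 and x_{Nadir} = 10.6.
Then x_{Largo} = 11.25 − 0.25·10.6 = 8.6.
P_{Nadir} = 57 − 2·10.6 − 8.6 = 27.2.
Profit = (27.2 − 6)·10.6 = 224.72.

224.72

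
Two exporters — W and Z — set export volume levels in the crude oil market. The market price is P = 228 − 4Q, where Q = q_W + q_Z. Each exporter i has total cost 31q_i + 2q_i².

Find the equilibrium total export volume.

Exporter W's profit: π = q_W(228 − 4(q_W + q_Z)) − 31q_W − 2q_W².
∂π/∂q_W = 197 − 12q_W − 4q_Z = 0, so q_W = 197/12 − (1/3)q_Z.
The game is symmetric, so in equilibrium q_Z = q_W: the reaction function gives (4/3)q_W = 197/12, hence q_W = 12.3125.
Total export volume: 12.3125 + 12.3125 = 24.625.

24.625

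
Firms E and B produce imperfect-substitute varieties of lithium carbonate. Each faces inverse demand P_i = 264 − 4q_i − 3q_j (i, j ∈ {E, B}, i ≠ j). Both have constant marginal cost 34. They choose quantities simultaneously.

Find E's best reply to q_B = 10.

25

Firm E's profit: π = q_E(264 − 4q_E − 3q_B) − 34q_E.
∂π/∂q_E = 230 − 8q_E − 3q_B = 0 ⇒ q_E = 28.75 − 0.375q_B.
At q_B = 10: q_E = 28.75 − 0.375·10 = 25.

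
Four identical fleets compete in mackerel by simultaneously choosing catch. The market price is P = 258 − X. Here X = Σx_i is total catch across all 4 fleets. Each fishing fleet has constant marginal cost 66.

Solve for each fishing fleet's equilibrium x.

A representative fishing fleet's profit is π_i = x_i(258 − X) − 66x_i, with X = x_i + Σ_{j≠i} x_j.
First-order condition: 192 − 2x_i − Σ_{j≠i} x_j = 0.
With identical fishing fleets, set every x_j = x: then 192 − 2x − 3x = 0, i.e. x = 192/5 = 38.4.

38.4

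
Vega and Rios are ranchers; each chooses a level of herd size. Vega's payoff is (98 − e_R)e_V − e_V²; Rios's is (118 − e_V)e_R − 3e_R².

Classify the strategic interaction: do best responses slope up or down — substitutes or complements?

Expanding Vega's payoff: 98e_V − e_Re_V − e_V².
∂π/∂e_V = 98 − e_R − 2e_V = 0, so e_V = 49 − 0.5e_R.
The best-response slope de_V/de_R = −0.5 < 0: the reaction function is downward-sloping, so the choices are strategic substitutes.

strategic substitutes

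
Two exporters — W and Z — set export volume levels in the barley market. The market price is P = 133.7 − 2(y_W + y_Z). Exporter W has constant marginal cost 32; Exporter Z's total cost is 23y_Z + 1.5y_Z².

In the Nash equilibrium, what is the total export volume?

30.4125

Exporter W's profit: π = y_W(133.7 − 2(y_W + y_Z)) − 32y_W.
∂π/∂y_W = 101.7 − 4y_W − 2y_Z = 0, so y_W = 25.425 − 0.5y_Z.
For Z: ∂π/∂y_Z = 110.7 − 7y_Z − 2y_W = 0 ⇒ y_Z = 1107/70 − (2/7)y_W.
Substituting the second reaction function into the first: y_W = 25.425 − 0.5(1107/70 − (2/7)y_W), which gives (6/7)y_W = 981/56 ⇒ y_W = 20.4375.
Then y_Z = 1107/70 − (2/7)·20.4375 = 9.975.
Total export volume: 20.4375 + 9.975 = 30.4125.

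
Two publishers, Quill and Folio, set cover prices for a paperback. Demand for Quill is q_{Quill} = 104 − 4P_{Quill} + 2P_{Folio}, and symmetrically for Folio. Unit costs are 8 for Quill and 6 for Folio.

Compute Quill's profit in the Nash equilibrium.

829.44

Quill's profit: π = (P_{Quill} − 8)(104 − 4P_{Quill} + 2P_{Folio}).
∂π/∂P_{Quill} = 136 − 8P_{Quill} + 2P_{Folio} = 0 ⇒ P_{Quill} = 17 + 0.25P_{Folio}.
Similarly P_{Folio} = 16 + 0.25P_{Quill}.
Plugging P_{Folio} into Quill's best response: P_{Quill} = 17 + 0.25(16 + 0.25P_{Quill}) ⇒ 0.9375P_{Quill} = 21, so P_{Quill} = 22.4.
Then P_{Folio} = 16 + 0.25·22.4 = 21.6.
q_{Quill} = 104 − 4·22.4 + 2·21.6 = 57.6.
Profit = (22.4 − 8)·57.6 = 829.44.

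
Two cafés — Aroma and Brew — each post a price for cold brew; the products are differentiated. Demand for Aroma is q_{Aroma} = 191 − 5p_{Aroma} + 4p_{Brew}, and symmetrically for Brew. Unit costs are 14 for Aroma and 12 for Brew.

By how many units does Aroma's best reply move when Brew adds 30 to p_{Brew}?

12

Aroma's profit: π = (p_{Aroma} − 14)(191 − 5p_{Aroma} + 4p_{Brew}).
∂π/∂p_{Aroma} = 261 − 10p_{Aroma} + 4p_{Brew} = 0 ⇒ p_{Aroma} = 26.1 + 0.4p_{Brew}.
The reaction-function slope is 0.4, so a 30-unit rise in p_{Brew} moves p_{Aroma} by 0.4 × 30 = 12. Aroma's best response rises — the actions are strategic complements.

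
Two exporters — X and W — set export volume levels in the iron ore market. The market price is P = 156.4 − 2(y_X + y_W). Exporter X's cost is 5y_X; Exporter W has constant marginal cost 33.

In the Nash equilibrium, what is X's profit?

1788.02

Exporter X's profit: π = y_X(156.4 − 2(y_X + y_W)) − 5y_X.
∂π/∂y_X = 151.4 − 4y_X − 2y_W = 0, so y_X = 37.85 − 0.5y_W.
By the same steps for W: y_W = 30.85 − 0.5y_X.
Plugging y_W into X's best response: y_X = 37.85 − 0.5(30.85 − 0.5y_X) ⇒ 0.75y_X = 22.425, so y_X = 29.9.
Then y_W = 30.85 − 0.5·29.9 = 15.9.
Price P = 156.4 − 2·45.8 = 64.8.
X's profit: (64.8 − 5)·29.9 = 1788.02.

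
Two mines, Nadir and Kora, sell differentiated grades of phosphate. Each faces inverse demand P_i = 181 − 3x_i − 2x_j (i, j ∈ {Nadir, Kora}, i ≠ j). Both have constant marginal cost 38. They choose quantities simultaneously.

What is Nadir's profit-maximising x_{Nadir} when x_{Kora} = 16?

Mine Nadir's profit: π = x_{Nadir}(181 − 3x_{Nadir} − 2x_{Kora}) − 38x_{Nadir}.
∂π/∂x_{Nadir} = 143 − 6x_{Nadir} − 2x_{Kora} = 0 ⇒ x_{Nadir} = 143/6 − (1/3)x_{Kora}.
At x_{Kora} = 16: x_{Nadir} = 143/6 − (1/3)·16 = 18.5.

18.5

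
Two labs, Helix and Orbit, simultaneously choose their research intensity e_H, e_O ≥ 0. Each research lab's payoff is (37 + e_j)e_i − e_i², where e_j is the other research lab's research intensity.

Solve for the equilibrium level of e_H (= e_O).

Helix's payoff is (37 + e_O)e_H − e_H².
∂π/∂e_H = 37 + e_O − 2e_H = 0, so e_H = 18.5 + 0.5e_O.
By symmetry e_O = e_H; substituting into the reaction function, 0.5e_H = 18.5 and e_H = 37.

37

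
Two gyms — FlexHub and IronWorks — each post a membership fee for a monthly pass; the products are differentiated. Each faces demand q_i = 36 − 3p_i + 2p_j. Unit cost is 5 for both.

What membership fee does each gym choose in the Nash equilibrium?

12.75

FlexHub's profit: π = (p_{FlexHub} − 5)(36 − 3p_{FlexHub} + 2p_{IronWorks}).
∂π/∂p_{FlexHub} = 51 − 6p_{FlexHub} + 2p_{IronWorks} = 0 ⇒ p_{FlexHub} = 8.5 + (1/3)p_{IronWorks}.
The game is symmetric, so in equilibrium p_{IronWorks} = p_{FlexHub}: the reaction function gives (2/3)p_{FlexHub} = 8.5, hence p_{FlexHub} = 12.75.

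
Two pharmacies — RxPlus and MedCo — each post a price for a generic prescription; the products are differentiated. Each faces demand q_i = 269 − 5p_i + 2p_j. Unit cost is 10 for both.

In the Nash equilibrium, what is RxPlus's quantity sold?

RxPlus's profit: π = (p_{RxPlus} − 10)(269 − 5p_{RxPlus} + 2p_{MedCo}).
∂π/∂p_{RxPlus} = 319 − 10p_{RxPlus} + 2p_{MedCo} = 0 ⇒ p_{RxPlus} = 31.9 + 0.2p_{MedCo}.
By symmetry p_{MedCo} = p_{RxPlus}; substituting into the reaction function, 0.8p_{RxPlus} = 31.9 and p_{RxPlus} = 39.875.
q_{RxPlus} = 269 − 5·39.875 + 2·39.875 = 149.375.

149.375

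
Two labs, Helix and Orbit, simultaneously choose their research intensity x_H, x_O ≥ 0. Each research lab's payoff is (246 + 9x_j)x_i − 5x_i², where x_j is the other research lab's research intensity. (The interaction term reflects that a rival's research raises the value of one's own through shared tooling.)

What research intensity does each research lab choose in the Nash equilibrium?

246

Helix's payoff is (246 + 9x_O)x_H − 5x_H².
∂π/∂x_H = 246 + 9x_O − 10x_H = 0, so x_H = 24.6 + 0.9x_O.
The game is symmetric, so in equilibrium x_O = x_H: the reaction function gives 0.1x_H = 24.6, hence x_H = 246.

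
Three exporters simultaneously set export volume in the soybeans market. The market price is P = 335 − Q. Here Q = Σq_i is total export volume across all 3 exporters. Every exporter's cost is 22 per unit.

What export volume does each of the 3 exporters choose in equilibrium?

A representative exporter's profit is π_i = q_i(335 − Q) − 22q_i, with Q = q_i + Σ_{j≠i} q_j.
First-order condition: 313 − 2q_i − Σ_{j≠i} q_j = 0.
Imposing symmetry (q_j = q for all j) turns Σ_{j≠i} q_j into 2q, so 313 = 4q and q = 78.25.

78.25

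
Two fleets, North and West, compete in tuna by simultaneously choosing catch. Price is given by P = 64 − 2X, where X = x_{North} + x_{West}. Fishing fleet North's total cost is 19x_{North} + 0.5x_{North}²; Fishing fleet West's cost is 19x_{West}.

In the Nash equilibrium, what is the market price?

35.875

Fishing fleet North's profit: π = x_{North}(64 − 2(x_{North} + x_{West})) − 19x_{North} − 0.5x_{North}².
∂π/∂x_{North} = 45 − 5x_{North} − 2x_{West} = 0, so x_{North} = 9 − 0.4x_{West}.
For West: ∂π/∂x_{West} = 45 − 4x_{West} − 2x_{North} = 0 ⇒ x_{West} = 11.25 − 0.5x_{North}.
Solving the two reaction functions simultaneously: (1 − (−0.4)(−0.5))x_{North} = 9 − 0.4·11.25, so 0.8x_{North} = 4.5 and x_{North} = 5.625.
Then x_{West} = 11.25 − 0.5·5.625 = 8.4375.
Equilibrium price: P = 64 − 2·14.0625 = 35.875.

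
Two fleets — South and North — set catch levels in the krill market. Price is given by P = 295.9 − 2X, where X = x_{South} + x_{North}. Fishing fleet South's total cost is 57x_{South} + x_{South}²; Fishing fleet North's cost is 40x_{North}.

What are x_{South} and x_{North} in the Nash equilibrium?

Fishing fleet South's profit: π = x_{South}(295.9 − 2(x_{South} + x_{North})) − 57x_{South} − x_{South}².
∂π/∂x_{South} = 238.9 − 6x_{South} − 2x_{North} = 0, so x_{South} = 2389/60 − (1/3)x_{North}.
For North: ∂π/∂x_{North} = 255.9 − 4x_{North} − 2x_{South} = 0 ⇒ x_{North} = 63.975 − 0.5x_{South}.
Plugging x_{North} into South's best response: x_{South} = 2389/60 − (1/3)(63.975 − 0.5x_{South}) ⇒ (5/6)x_{South} = 2219/120, so x_{South} = 22.19.
Then x_{North} = 63.975 − 0.5·22.19 = 52.88.

22.19, 52.88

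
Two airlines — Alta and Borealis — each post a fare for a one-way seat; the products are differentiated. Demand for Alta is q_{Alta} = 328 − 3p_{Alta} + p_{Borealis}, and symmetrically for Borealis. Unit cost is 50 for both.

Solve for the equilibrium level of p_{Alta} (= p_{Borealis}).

95.6

Alta's profit: π = (p_{Alta} − 50)(328 − 3p_{Alta} + p_{Borealis}).
∂π/∂p_{Alta} = 478 − 6p_{Alta} + p_{Borealis} = 0 ⇒ p_{Alta} = 239/3 + (1/6)p_{Borealis}.
The game is symmetric, so in equilibrium p_{Borealis} = p_{Alta}: the reaction function gives (5/6)p_{Alta} = 239/3, hence p_{Alta} = 95.6.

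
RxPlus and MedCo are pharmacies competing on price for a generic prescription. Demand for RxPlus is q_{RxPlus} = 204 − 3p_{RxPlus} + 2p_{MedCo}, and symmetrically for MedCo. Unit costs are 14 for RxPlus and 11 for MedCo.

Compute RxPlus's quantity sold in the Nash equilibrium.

140.8125

RxPlus's profit: π = (p_{RxPlus} − 14)(204 − 3p_{RxPlus} + 2p_{MedCo}).
∂π/∂p_{RxPlus} = 246 − 6p_{RxPlus} + 2p_{MedCo} = 0 ⇒ p_{RxPlus} = 41 + (1/3)p_{MedCo}.
Similarly p_{MedCo} = 39.5 + (1/3)p_{RxPlus}.
Substituting the second reaction function into the first: p_{RxPlus} = 41 + (1/3)(39.5 + (1/3)p_{RxPlus}), which gives (8/9)p_{RxPlus} = 325/6 ⇒ p_{RxPlus} = 60.9375.
Then p_{MedCo} = 39.5 + (1/3)·60.9375 = 59.8125.
q_{RxPlus} = 204 − 3·60.9375 + 2·59.8125 = 140.8125.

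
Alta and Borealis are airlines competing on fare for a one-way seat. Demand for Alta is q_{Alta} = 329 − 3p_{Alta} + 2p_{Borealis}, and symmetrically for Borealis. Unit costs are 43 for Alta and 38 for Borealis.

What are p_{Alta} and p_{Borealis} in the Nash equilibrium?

113.5625, 111.6875

Alta's profit: π = (p_{Alta} − 43)(329 − 3p_{Alta} + 2p_{Borealis}).
∂π/∂p_{Alta} = 458 − 6p_{Alta} + 2p_{Borealis} = 0 ⇒ p_{Alta} = 229/3 + (1/3)p_{Borealis}.
Similarly p_{Borealis} = 443/6 + (1/3)p_{Alta}.
Plugging p_{Borealis} into Alta's best response: p_{Alta} = 229/3 + (1/3)(443/6 + (1/3)p_{Alta}) ⇒ (8/9)p_{Alta} = 1817/18, so p_{Alta} = 113.5625.
Then p_{Borealis} = 443/6 + (1/3)·113.5625 = 111.6875.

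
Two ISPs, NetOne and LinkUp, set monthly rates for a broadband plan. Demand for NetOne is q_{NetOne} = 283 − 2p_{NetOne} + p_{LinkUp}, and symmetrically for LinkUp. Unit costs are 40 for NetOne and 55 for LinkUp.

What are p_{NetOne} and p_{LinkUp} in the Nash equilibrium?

123, 129

NetOne's profit: π = (p_{NetOne} − 40)(283 − 2p_{NetOne} + p_{LinkUp}).
∂π/∂p_{NetOne} = 363 − 4p_{NetOne} + p_{LinkUp} = 0 ⇒ p_{NetOne} = 90.75 + 0.25p_{LinkUp}.
Similarly p_{LinkUp} = 98.25 + 0.25p_{NetOne}.
Solving the two reaction functions simultaneously: (1 − (0.25)(0.25))p_{NetOne} = 90.75 + 0.25·98.25, so 0.9375p_{NetOne} = 115.3125 and p_{NetOne} = 123.
Then p_{LinkUp} = 98.25 + 0.25·123 = 129.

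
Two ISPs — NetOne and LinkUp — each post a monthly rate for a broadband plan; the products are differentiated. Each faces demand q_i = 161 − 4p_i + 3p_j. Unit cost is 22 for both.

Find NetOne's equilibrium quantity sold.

111.2

NetOne's profit: π = (p_{NetOne} − 22)(161 − 4p_{NetOne} + 3p_{LinkUp}).
∂π/∂p_{NetOne} = 249 − 8p_{NetOne} + 3p_{LinkUp} = 0 ⇒ p_{NetOne} = 31.125 + 0.375p_{LinkUp}.
Setting p_{NetOne} = p_{LinkUp} in the reaction function: p_{NetOne} = 31.125 + 0.375p_{NetOne}, so p_{NetOne} = 31.125 / 0.625 = 49.8.
q_{NetOne} = 161 − 4·49.8 + 3·49.8 = 111.2.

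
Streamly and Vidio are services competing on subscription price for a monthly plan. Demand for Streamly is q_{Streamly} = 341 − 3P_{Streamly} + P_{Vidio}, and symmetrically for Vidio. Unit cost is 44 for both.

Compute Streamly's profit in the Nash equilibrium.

Streamly's profit: π = (P_{Streamly} − 44)(341 − 3P_{Streamly} + P_{Vidio}).
∂π/∂P_{Streamly} = 473 − 6P_{Streamly} + P_{Vidio} = 0 ⇒ P_{Streamly} = 473/6 + (1/6)P_{Vidio}.
The game is symmetric, so in equilibrium P_{Vidio} = P_{Streamly}: the reaction function gives (5/6)P_{Streamly} = 473/6, hence P_{Streamly} = 94.6.
q_{Streamly} = 341 − 3·94.6 + 94.6 = 151.8.
Profit = (94.6 − 44)·151.8 = 7681.08.

7681.08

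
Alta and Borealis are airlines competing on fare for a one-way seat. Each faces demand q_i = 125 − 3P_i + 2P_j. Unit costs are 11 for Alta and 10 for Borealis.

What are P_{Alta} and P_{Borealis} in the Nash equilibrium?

39.3125, 38.9375

Alta's profit: π = (P_{Alta} − 11)(125 − 3P_{Alta} + 2P_{Borealis}).
∂π/∂P_{Alta} = 158 − 6P_{Alta} + 2P_{Borealis} = 0 ⇒ P_{Alta} = 79/3 + (1/3)P_{Borealis}.
Similarly P_{Borealis} = 155/6 + (1/3)P_{Alta}.
Solving the two reaction functions simultaneously: (1 − (1/3)(1/3))P_{Alta} = 79/3 + (1/3)·(155/6), so (8/9)P_{Alta} = 629/18 and P_{Alta} = 39.3125.
Then P_{Borealis} = 155/6 + (1/3)·39.3125 = 38.9375.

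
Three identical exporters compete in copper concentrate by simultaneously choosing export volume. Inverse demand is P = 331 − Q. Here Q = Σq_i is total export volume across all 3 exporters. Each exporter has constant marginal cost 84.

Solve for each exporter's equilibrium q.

61.75

A representative exporter's profit is π_i = q_i(331 − Q) − 84q_i, with Q = q_i + Σ_{j≠i} q_j.
First-order condition: 247 − 2q_i − Σ_{j≠i} q_j = 0.
Imposing symmetry (q_j = q for all j) turns Σ_{j≠i} q_j into 2q, so 247 = 4q and q = 61.75.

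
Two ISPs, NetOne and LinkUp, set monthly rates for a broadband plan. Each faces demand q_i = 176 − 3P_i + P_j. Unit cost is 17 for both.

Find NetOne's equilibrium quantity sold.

85.2

NetOne's profit: π = (P_{NetOne} − 17)(176 − 3P_{NetOne} + P_{LinkUp}).
∂π/∂P_{NetOne} = 227 − 6P_{NetOne} + P_{LinkUp} = 0 ⇒ P_{NetOne} = 227/6 + (1/6)P_{LinkUp}.
The game is symmetric, so in equilibrium P_{LinkUp} = P_{NetOne}: the reaction function gives (5/6)P_{NetOne} = 227/6, hence P_{NetOne} = 45.4.
q_{NetOne} = 176 − 3·45.4 + 45.4 = 85.2.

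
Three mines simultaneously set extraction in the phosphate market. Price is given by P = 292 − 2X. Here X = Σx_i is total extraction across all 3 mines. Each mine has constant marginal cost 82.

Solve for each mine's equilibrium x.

26.25

A representative mine's profit is π_i = x_i(292 − 2X) − 82x_i, with X = x_i + Σ_{j≠i} x_j.
First-order condition: 210 − 4x_i − 2Σ_{j≠i} x_j = 0.
In a symmetric equilibrium every mine chooses the same x, so Σ_{j≠i} x_j = 2x. The condition becomes 210 − 8x = 0, giving x = 210/8 = 26.25.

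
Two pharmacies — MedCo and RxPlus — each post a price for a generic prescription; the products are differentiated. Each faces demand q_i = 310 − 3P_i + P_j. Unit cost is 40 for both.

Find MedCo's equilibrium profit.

6348

MedCo's profit: π = (P_{MedCo} − 40)(310 − 3P_{MedCo} + P_{RxPlus}).
∂π/∂P_{MedCo} = 430 − 6P_{MedCo} + P_{RxPlus} = 0 ⇒ P_{MedCo} = 215/3 + (1/6)P_{RxPlus}.
Setting P_{MedCo} = P_{RxPlus} in the reaction function: P_{MedCo} = 215/3 + (1/6)P_{MedCo}, so P_{MedCo} = (215/3) / (5/6) = 86.
q_{MedCo} = 310 − 3·86 + 86 = 138.
Profit = (86 − 40)·138 = 6348.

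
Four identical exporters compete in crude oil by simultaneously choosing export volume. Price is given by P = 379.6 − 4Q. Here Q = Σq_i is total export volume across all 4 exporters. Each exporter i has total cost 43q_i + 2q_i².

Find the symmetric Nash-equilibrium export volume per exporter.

14.025

A representative exporter's profit is π_i = q_i(379.6 − 4Q) − 43q_i − 2q_i², with Q = q_i + Σ_{j≠i} q_j.
First-order condition: 336.6 − 12q_i − 4Σ_{j≠i} q_j = 0.
Imposing symmetry (q_j = q for all j) turns Σ_{j≠i} q_j into 3q, so 336.6 = 24q and q = 14.025.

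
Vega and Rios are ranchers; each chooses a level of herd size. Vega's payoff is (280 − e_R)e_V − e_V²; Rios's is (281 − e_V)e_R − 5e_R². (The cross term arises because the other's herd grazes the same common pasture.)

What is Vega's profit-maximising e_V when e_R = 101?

89.5

Expanding Vega's payoff: 280e_V − e_Re_V − e_V².
∂π/∂e_V = 280 − e_R − 2e_V = 0, so e_V = 140 − 0.5e_R.
At e_R = 101: e_V = 140 − 0.5·101 = 89.5.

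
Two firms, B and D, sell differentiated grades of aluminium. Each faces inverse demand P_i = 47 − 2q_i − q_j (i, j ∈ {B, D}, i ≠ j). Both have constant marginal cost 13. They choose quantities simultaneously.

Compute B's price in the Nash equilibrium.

Firm B's profit: π = q_B(47 − 2q_B − q_D) − 13q_B.
∂π/∂q_B = 34 − 4q_B − q_D = 0 ⇒ q_B = 8.5 − 0.25q_D.
The game is symmetric, so in equilibrium q_D = q_B: the reaction function gives 1.25q_B = 8.5, hence q_B = 6.8.
P_B = 47 − 2·6.8 − 6.8 = 26.6.

26.6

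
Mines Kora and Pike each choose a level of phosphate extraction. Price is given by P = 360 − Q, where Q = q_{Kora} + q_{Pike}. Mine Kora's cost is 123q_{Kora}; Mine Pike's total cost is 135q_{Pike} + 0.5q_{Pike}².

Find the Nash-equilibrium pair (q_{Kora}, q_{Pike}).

Mine Kora's profit: π = q_{Kora}(360 − (q_{Kora} + q_{Pike})) − 123q_{Kora}.
∂π/∂q_{Kora} = 237 − 2q_{Kora} − q_{Pike} = 0, so q_{Kora} = 118.5 − 0.5q_{Pike}.
For Pike: ∂π/∂q_{Pike} = 225 − 3q_{Pike} − q_{Kora} = 0 ⇒ q_{Pike} = 75 − (1/3)q_{Kora}.
Plugging q_{Pike} into Kora's best response: q_{Kora} = 118.5 − 0.5(75 − (1/3)q_{Kora}) ⇒ (5/6)q_{Kora} = 81, so q_{Kora} = 97.2.
Then q_{Pike} = 75 − (1/3)·97.2 = 42.6.

97.2, 42.6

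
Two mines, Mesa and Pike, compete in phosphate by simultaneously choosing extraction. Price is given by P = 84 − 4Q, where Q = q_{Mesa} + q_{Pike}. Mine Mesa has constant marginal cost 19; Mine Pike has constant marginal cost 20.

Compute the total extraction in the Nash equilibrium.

Mine Mesa's profit: π = q_{Mesa}(84 − 4(q_{Mesa} + q_{Pike})) − 19q_{Mesa}.
∂π/∂q_{Mesa} = 65 − 8q_{Mesa} − 4q_{Pike} = 0, so q_{Mesa} = 8.125 − 0.5q_{Pike}.
By the same steps for Pike: q_{Pike} = 8 − 0.5q_{Mesa}.
Plugging q_{Pike} into Mesa's best response: q_{Mesa} = 8.125 − 0.5(8 − 0.5q_{Mesa}) ⇒ 0.75q_{Mesa} = 4.125, so q_{Mesa} = 5.5.
Then q_{Pike} = 8 − 0.5·5.5 = 5.25.
Total extraction: 5.5 + 5.25 = 10.75.

10.75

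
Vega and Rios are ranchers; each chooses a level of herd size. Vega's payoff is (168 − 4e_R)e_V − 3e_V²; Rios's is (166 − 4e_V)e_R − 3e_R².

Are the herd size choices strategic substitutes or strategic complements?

strategic substitutes

Expanding Vega's payoff: 168e_V − 4e_Re_V − 3e_V².
∂π/∂e_V = 168 − 4e_R − 6e_V = 0, so e_V = 28 − (2/3)e_R.
The best-response slope de_V/de_R = −2/3 < 0: the reaction function is downward-sloping, so the choices are strategic substitutes.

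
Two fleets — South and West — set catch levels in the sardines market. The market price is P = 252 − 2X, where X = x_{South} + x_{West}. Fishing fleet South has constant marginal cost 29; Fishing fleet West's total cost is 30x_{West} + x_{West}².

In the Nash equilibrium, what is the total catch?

Fishing fleet South's profit: π = x_{South}(252 − 2(x_{South} + x_{West})) − 29x_{South}.
∂π/∂x_{South} = 223 − 4x_{South} − 2x_{West} = 0, so x_{South} = 55.75 − 0.5x_{West}.
For West: ∂π/∂x_{West} = 222 − 6x_{West} − 2x_{South} = 0 ⇒ x_{West} = 37 − (1/3)x_{South}.
Substituting the second reaction function into the first: x_{South} = 55.75 − 0.5(37 − (1/3)x_{South}), which gives (5/6)x_{South} = 37.25 ⇒ x_{South} = 44.7.
Then x_{West} = 37 − (1/3)·44.7 = 22.1.
Total catch: 44.7 + 22.1 = 66.8.

66.8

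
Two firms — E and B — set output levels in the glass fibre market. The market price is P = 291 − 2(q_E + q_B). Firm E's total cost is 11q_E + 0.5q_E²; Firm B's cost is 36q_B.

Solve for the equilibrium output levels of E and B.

Firm E's profit: π = q_E(291 − 2(q_E + q_B)) − 11q_E − 0.5q_E².
∂π/∂q_E = 280 − 5q_E − 2q_B = 0, so q_E = 56 − 0.4q_B.
For B: ∂π/∂q_B = 255 − 4q_B − 2q_E = 0 ⇒ q_B = 63.75 − 0.5q_E.
Substituting the second reaction function into the first: q_E = 56 − 0.4(63.75 − 0.5q_E), which gives 0.8q_E = 30.5 ⇒ q_E = 38.125.
Then q_B = 63.75 − 0.5·38.125 = 44.6875.

38.125, 44.6875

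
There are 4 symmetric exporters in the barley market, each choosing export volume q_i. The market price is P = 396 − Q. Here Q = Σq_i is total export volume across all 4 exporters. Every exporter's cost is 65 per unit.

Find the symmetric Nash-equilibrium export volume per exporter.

A representative exporter's profit is π_i = q_i(396 − Q) − 65q_i, with Q = q_i + Σ_{j≠i} q_j.
First-order condition: 331 − 2q_i − Σ_{j≠i} q_j = 0.
In a symmetric equilibrium every exporter chooses the same q, so Σ_{j≠i} q_j = 3q. The condition becomes 331 − 5q = 0, giving q = 331/5 = 66.2.

66.2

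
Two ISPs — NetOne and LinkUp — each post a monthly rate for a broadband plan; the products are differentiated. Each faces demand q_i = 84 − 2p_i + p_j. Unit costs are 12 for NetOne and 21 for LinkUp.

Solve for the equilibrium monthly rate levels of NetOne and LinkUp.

37.2, 40.8

NetOne's profit: π = (p_{NetOne} − 12)(84 − 2p_{NetOne} + p_{LinkUp}).
∂π/∂p_{NetOne} = 108 − 4p_{NetOne} + p_{LinkUp} = 0 ⇒ p_{NetOne} = 27 + 0.25p_{LinkUp}.
Similarly p_{LinkUp} = 31.5 + 0.25p_{NetOne}.
Substituting the second reaction function into the first: p_{NetOne} = 27 + 0.25(31.5 + 0.25p_{NetOne}), which gives 0.9375p_{NetOne} = 34.875 ⇒ p_{NetOne} = 37.2.
Then p_{LinkUp} = 31.5 + 0.25·37.2 = 40.8.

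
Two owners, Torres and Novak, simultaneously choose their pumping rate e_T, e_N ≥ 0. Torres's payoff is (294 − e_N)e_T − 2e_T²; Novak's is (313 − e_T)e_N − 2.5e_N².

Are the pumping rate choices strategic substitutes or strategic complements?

strategic substitutes

Expanding Torres's payoff: 294e_T − e_Ne_T − 2e_T².
∂π/∂e_T = 294 − e_N − 4e_T = 0, so e_T = 73.5 − 0.25e_N.
The best-response slope de_T/de_N = −0.25 < 0: the reaction function is downward-sloping, so the choices are strategic substitutes.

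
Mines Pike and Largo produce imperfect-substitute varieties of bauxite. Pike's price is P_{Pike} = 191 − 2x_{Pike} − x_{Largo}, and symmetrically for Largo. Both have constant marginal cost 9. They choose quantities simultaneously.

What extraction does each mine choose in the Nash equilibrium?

36.4

Mine Pike's profit: π = x_{Pike}(191 − 2x_{Pike} − x_{Largo}) − 9x_{Pike}.
∂π/∂x_{Pike} = 182 − 4x_{Pike} − x_{Largo} = 0 ⇒ x_{Pike} = 45.5 − 0.25x_{Largo}.
By symmetry x_{Largo} = x_{Pike}; substituting into the reaction function, 1.25x_{Pike} = 45.5 and x_{Pike} = 36.4.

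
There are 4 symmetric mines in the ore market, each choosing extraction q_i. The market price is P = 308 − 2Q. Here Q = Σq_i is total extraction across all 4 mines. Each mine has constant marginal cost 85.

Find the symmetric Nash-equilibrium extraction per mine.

A representative mine's profit is π_i = q_i(308 − 2Q) − 85q_i, with Q = q_i + Σ_{j≠i} q_j.
First-order condition: 223 − 4q_i − 2Σ_{j≠i} q_j = 0.
Imposing symmetry (q_j = q for all j) turns Σ_{j≠i} q_j into 3q, so 223 = 10q and q = 22.3.

22.3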